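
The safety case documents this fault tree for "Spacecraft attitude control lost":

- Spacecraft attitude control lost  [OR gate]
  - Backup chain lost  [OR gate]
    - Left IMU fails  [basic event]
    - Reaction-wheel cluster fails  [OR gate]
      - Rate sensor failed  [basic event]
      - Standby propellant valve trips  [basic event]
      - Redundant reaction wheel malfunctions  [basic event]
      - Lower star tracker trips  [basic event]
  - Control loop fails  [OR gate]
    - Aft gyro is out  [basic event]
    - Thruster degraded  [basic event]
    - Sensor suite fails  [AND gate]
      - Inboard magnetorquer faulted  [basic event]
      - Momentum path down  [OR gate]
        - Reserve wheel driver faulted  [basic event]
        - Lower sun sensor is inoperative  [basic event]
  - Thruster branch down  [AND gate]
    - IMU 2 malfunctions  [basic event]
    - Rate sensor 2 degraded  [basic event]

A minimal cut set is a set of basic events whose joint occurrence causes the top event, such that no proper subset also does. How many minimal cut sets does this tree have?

Reaction-wheel cluster fails [OR]: union of children's cut sets → 4 cut set(s).
Backup chain lost [OR]: union of children's cut sets → 5 cut set(s).
Momentum path down [OR]: union of children's cut sets → 2 cut set(s).
Sensor suite fails [AND]: one cut set from each child combined → 1 × 2 = 2 cut set(s).
Control loop fails [OR]: union of children's cut sets → 4 cut set(s).
Thruster branch down [AND]: one cut set from each child combined → 1 × 1 = 1 cut set(s).
Spacecraft attitude control lost [OR]: union of children's cut sets → 10 cut set(s).
Minimal cut sets: {Left IMU fails}; {Rate sensor failed}; {Standby propellant valve trips}; {Redundant reaction wheel malfunctions}; {Lower star tracker trips}; {Aft gyro is out}; {Thruster degraded}; {Inboard magnetorquer faulted, Reserve wheel driver faulted}; {Inboard magnetorquer faulted, Lower sun sensor is inoperative}; {IMU 2 malfunctions, Rate sensor 2 degraded}.

10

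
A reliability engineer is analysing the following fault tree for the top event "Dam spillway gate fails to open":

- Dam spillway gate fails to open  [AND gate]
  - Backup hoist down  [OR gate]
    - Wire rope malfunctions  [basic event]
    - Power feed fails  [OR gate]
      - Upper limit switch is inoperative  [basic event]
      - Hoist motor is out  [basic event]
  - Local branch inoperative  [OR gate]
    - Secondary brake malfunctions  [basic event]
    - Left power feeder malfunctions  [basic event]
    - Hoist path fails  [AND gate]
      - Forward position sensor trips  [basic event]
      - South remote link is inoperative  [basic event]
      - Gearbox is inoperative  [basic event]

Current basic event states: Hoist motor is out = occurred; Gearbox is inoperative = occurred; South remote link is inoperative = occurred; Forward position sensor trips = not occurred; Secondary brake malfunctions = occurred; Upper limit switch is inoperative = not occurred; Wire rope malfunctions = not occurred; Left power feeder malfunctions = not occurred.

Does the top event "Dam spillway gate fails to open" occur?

Yes

Power feed fails [OR]: Upper limit switch is inoperative=not, Hoist motor is out=occurs → at least one input occurs → occurs.
Backup hoist down [OR]: Wire rope malfunctions=not, Power feed fails=occurs → at least one input occurs → occurs.
Hoist path fails [AND]: Forward position sensor trips=not, South remote link is inoperative=occurs, Gearbox is inoperative=occurs → not all inputs occur → does not occur.
Local branch inoperative [OR]: Secondary brake malfunctions=occurs, Left power feeder malfunctions=not, Hoist path fails=not → at least one input occurs → occurs.
Dam spillway gate fails to open [AND]: Backup hoist down=occurs, Local branch inoperative=occurs → all inputs occur → occurs.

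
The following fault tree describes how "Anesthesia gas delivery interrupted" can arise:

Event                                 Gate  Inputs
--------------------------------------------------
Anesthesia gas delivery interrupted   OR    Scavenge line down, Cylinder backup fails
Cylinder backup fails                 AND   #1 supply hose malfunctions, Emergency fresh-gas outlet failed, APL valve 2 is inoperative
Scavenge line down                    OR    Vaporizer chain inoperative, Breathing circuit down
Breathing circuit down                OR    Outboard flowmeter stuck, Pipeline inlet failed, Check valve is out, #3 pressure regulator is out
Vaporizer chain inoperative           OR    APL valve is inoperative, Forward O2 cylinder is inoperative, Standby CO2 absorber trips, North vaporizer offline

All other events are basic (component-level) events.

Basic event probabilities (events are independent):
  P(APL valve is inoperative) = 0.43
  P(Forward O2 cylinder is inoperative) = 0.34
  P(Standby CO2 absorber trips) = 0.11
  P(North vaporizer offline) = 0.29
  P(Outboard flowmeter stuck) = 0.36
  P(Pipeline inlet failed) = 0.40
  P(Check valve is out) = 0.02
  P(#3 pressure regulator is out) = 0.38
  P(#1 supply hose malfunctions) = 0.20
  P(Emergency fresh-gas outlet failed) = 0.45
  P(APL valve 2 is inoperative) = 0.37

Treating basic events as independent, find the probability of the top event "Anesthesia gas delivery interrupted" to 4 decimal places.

0.9464

P(Vaporizer chain inoperative) [OR] = 1 − (1−0.43) × (1−0.34) × (1−0.11) × (1−0.29) = 0.762279
P(Breathing circuit down) [OR] = 1 − (1−0.36) × (1−0.40) × (1−0.02) × (1−0.38) = 0.766682
P(Scavenge line down) [OR] = 1 − (1−0.762279) × (1−0.766682) = 0.944535
P(Cylinder backup fails) [AND] = 0.20 × 0.45 × 0.37 = 0.033300
P(Anesthesia gas delivery interrupted) [OR] = 1 − (1−0.944535) × (1−0.033300) = 0.946382
Rounded to 4 decimal places: P(Anesthesia gas delivery interrupted) ≈ 0.9464.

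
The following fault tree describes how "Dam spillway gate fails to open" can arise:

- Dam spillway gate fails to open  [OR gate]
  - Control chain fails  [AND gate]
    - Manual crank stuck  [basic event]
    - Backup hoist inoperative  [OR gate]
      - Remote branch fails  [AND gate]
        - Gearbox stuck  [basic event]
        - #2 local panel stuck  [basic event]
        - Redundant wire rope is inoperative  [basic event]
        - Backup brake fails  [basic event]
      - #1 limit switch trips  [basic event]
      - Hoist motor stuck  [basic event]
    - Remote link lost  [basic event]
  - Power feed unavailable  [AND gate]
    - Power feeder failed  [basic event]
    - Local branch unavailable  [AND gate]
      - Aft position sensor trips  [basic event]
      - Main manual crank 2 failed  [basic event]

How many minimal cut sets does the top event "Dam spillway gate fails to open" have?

4

Remote branch fails [AND]: one cut set from each child combined → 1 × 1 × 1 × 1 = 1 cut set(s).
Backup hoist inoperative [OR]: union of children's cut sets → 3 cut set(s).
Control chain fails [AND]: one cut set from each child combined → 1 × 3 × 1 = 3 cut set(s).
Local branch unavailable [AND]: one cut set from each child combined → 1 × 1 = 1 cut set(s).
Power feed unavailable [AND]: one cut set from each child combined → 1 × 1 = 1 cut set(s).
Dam spillway gate fails to open [OR]: union of children's cut sets → 4 cut set(s).
Minimal cut sets: {#2 local panel stuck, Backup brake fails, Gearbox stuck, Manual crank stuck, Redundant wire rope is inoperative, Remote link lost}; {#1 limit switch trips, Manual crank stuck, Remote link lost}; {Hoist motor stuck, Manual crank stuck, Remote link lost}; {Aft position sensor trips, Main manual crank 2 failed, Power feeder failed}.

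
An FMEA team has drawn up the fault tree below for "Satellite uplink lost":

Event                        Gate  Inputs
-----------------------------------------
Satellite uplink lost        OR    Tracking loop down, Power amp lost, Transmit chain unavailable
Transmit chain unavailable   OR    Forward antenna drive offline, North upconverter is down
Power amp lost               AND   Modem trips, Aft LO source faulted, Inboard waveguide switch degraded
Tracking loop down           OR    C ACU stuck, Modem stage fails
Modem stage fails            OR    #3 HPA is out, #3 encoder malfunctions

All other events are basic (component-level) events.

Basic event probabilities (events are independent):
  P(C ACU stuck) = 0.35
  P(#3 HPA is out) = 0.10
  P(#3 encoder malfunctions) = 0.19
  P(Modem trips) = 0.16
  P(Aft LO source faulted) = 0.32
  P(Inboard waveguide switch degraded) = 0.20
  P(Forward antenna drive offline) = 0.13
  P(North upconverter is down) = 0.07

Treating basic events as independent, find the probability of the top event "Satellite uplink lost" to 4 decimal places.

0.6205

P(Modem stage fails) [OR] = 1 − (1−0.10) × (1−0.19) = 0.271000
P(Tracking loop down) [OR] = 1 − (1−0.35) × (1−0.271000) = 0.526150
P(Power amp lost) [AND] = 0.16 × 0.32 × 0.20 = 0.010240
P(Transmit chain unavailable) [OR] = 1 − (1−0.13) × (1−0.07) = 0.190900
P(Satellite uplink lost) [OR] = 1 − (1−0.526150) × (1−0.010240) × (1−0.190900) = 0.620534
Rounded to 4 decimal places: P(Satellite uplink lost) ≈ 0.6205.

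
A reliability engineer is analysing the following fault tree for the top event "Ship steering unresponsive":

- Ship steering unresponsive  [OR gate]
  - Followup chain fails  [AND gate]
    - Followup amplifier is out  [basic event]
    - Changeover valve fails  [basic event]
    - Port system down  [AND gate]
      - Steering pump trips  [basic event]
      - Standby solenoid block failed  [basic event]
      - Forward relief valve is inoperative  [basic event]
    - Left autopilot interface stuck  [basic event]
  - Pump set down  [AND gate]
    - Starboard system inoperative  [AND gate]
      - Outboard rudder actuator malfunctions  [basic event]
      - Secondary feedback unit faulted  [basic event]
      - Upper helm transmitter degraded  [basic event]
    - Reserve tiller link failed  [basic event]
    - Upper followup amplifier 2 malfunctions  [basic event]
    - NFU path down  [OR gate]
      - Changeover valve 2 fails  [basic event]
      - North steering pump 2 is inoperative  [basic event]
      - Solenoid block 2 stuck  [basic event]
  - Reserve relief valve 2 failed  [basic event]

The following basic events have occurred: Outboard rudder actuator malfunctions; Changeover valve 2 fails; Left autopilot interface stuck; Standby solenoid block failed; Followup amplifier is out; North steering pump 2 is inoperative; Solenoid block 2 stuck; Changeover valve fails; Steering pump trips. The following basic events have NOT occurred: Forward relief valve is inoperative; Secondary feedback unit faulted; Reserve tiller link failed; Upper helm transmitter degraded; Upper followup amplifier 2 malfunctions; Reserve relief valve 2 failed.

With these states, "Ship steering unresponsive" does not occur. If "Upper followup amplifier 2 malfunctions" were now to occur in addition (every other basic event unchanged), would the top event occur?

Counterfactual: set "Upper followup amplifier 2 malfunctions" to occurred.
Port system down [AND]: Steering pump trips=occurs, Standby solenoid block failed=occurs, Forward relief valve is inoperative=not → not all inputs occur → does not occur.
Followup chain fails [AND]: Followup amplifier is out=occurs, Changeover valve fails=occurs, Port system down=not, Left autopilot interface stuck=occurs → not all inputs occur → does not occur.
Starboard system inoperative [AND]: Outboard rudder actuator malfunctions=occurs, Secondary feedback unit faulted=not, Upper helm transmitter degraded=not → not all inputs occur → does not occur.
NFU path down [OR]: Changeover valve 2 fails=occurs, North steering pump 2 is inoperative=occurs, Solenoid block 2 stuck=occurs → at least one input occurs → occurs.
Pump set down [AND]: Starboard system inoperative=not, Reserve tiller link failed=not, Upper followup amplifier 2 malfunctions=occurs, NFU path down=occurs → not all inputs occur → does not occur.
Ship steering unresponsive [OR]: Followup chain fails=not, Pump set down=not, Reserve relief valve 2 failed=not → no input occurs → does not occur.

No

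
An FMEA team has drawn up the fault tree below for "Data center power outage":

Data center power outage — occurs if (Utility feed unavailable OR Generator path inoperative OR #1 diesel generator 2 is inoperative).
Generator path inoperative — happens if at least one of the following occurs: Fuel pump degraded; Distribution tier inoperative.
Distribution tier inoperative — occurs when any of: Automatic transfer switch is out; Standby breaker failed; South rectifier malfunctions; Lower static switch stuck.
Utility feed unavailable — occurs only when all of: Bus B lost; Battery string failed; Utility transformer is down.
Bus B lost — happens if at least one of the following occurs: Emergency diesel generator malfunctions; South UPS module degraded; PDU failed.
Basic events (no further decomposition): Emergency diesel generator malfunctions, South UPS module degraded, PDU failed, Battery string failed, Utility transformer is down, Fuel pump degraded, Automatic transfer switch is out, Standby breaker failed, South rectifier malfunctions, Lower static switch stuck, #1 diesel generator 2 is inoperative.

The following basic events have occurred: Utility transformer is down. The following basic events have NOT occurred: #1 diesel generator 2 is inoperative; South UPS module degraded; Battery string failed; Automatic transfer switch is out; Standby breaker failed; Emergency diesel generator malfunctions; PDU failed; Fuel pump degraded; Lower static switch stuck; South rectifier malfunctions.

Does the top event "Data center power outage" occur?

Bus B lost [OR]: Emergency diesel generator malfunctions=not, South UPS module degraded=not, PDU failed=not → no input occurs → does not occur.
Utility feed unavailable [AND]: Bus B lost=not, Battery string failed=not, Utility transformer is down=occurs → not all inputs occur → does not occur.
Distribution tier inoperative [OR]: Automatic transfer switch is out=not, Standby breaker failed=not, South rectifier malfunctions=not, Lower static switch stuck=not → no input occurs → does not occur.
Generator path inoperative [OR]: Fuel pump degraded=not, Distribution tier inoperative=not → no input occurs → does not occur.
Data center power outage [OR]: Utility feed unavailable=not, Generator path inoperative=not, #1 diesel generator 2 is inoperative=not → no input occurs → does not occur.

No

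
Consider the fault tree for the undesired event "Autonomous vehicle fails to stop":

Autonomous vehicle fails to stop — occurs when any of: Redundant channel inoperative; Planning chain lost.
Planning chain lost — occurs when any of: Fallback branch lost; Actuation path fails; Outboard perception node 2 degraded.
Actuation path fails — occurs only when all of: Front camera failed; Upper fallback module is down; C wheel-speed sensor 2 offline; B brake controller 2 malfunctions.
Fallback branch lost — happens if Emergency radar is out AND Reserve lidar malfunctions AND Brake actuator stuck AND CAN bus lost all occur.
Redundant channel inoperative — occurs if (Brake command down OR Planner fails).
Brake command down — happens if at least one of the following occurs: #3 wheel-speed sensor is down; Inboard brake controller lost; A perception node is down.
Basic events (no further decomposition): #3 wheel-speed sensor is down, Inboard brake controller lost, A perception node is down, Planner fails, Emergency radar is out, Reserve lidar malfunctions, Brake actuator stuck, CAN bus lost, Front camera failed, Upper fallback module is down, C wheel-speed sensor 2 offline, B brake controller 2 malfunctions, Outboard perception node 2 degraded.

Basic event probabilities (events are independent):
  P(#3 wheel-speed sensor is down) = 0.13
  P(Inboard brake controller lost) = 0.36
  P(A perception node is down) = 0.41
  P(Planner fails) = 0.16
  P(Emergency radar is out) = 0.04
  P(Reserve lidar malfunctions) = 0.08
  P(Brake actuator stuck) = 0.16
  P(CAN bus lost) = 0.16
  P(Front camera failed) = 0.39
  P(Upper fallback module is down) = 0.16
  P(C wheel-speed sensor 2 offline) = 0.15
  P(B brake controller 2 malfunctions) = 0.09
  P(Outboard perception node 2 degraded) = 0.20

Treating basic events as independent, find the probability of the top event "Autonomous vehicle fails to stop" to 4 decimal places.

P(Brake command down) [OR] = 1 − (1−0.13) × (1−0.36) × (1−0.41) = 0.671488
P(Redundant channel inoperative) [OR] = 1 − (1−0.671488) × (1−0.16) = 0.724050
P(Fallback branch lost) [AND] = 0.04 × 0.08 × 0.16 × 0.16 = 0.000082
P(Actuation path fails) [AND] = 0.39 × 0.16 × 0.15 × 0.09 = 0.000842
P(Planning chain lost) [OR] = 1 − (1−0.000082) × (1−0.000842) × (1−0.20) = 0.200739
P(Autonomous vehicle fails to stop) [OR] = 1 − (1−0.724050) × (1−0.200739) = 0.779444
Rounded to 4 decimal places: P(Autonomous vehicle fails to stop) ≈ 0.7794.

0.7794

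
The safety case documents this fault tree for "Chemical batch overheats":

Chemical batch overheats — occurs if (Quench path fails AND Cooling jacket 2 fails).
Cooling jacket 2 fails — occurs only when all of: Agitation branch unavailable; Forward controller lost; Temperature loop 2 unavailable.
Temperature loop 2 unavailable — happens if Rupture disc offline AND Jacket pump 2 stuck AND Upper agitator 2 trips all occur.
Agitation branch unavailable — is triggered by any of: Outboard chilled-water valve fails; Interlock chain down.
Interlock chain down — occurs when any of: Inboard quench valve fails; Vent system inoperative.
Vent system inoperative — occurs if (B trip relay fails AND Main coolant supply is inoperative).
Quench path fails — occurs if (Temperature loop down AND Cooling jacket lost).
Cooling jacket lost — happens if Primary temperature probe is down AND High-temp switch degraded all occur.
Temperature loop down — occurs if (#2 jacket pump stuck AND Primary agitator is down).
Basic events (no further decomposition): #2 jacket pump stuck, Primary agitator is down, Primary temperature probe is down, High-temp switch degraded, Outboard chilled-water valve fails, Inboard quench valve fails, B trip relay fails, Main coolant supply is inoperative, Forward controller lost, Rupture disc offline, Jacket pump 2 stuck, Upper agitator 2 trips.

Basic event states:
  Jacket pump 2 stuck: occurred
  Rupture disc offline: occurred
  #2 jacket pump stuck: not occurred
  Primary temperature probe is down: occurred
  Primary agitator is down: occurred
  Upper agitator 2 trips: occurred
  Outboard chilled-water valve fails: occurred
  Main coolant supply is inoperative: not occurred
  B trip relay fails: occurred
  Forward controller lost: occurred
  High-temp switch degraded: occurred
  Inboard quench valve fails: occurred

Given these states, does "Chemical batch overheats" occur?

Temperature loop down [AND]: #2 jacket pump stuck=not, Primary agitator is down=occurs → not all inputs occur → does not occur.
Cooling jacket lost [AND]: Primary temperature probe is down=occurs, High-temp switch degraded=occurs → all inputs occur → occurs.
Quench path fails [AND]: Temperature loop down=not, Cooling jacket lost=occurs → not all inputs occur → does not occur.
Vent system inoperative [AND]: B trip relay fails=occurs, Main coolant supply is inoperative=not → not all inputs occur → does not occur.
Interlock chain down [OR]: Inboard quench valve fails=occurs, Vent system inoperative=not → at least one input occurs → occurs.
Agitation branch unavailable [OR]: Outboard chilled-water valve fails=occurs, Interlock chain down=occurs → at least one input occurs → occurs.
Temperature loop 2 unavailable [AND]: Rupture disc offline=occurs, Jacket pump 2 stuck=occurs, Upper agitator 2 trips=occurs → all inputs occur → occurs.
Cooling jacket 2 fails [AND]: Agitation branch unavailable=occurs, Forward controller lost=occurs, Temperature loop 2 unavailable=occurs → all inputs occur → occurs.
Chemical batch overheats [AND]: Quench path fails=not, Cooling jacket 2 fails=occurs → not all inputs occur → does not occur.

No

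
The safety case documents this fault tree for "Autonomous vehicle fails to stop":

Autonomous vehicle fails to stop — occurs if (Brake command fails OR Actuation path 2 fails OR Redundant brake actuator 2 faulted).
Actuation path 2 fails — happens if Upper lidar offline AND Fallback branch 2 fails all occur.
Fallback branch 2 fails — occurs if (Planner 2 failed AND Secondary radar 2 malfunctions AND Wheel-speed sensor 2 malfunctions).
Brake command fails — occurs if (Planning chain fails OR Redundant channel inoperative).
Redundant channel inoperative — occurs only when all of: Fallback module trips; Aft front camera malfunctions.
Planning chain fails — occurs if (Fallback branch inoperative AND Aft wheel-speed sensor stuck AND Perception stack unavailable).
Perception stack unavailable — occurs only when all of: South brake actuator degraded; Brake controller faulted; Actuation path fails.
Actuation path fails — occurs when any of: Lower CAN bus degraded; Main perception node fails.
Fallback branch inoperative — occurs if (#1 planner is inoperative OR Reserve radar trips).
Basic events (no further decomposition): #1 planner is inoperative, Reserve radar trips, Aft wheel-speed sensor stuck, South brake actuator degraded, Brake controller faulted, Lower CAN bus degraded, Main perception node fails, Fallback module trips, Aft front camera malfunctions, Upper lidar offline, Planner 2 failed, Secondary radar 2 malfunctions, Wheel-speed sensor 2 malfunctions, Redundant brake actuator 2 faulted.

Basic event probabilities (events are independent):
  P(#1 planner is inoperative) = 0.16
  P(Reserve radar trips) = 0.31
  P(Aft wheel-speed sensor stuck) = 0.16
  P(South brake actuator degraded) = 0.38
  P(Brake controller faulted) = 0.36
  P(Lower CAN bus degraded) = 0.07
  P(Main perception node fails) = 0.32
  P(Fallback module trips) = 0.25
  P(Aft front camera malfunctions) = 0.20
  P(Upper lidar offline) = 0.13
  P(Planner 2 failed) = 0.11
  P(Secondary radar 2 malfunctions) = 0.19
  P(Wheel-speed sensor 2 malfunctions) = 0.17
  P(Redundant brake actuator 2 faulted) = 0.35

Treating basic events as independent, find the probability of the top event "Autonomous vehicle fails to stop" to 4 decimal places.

0.3849

P(Fallback branch inoperative) [OR] = 1 − (1−0.16) × (1−0.31) = 0.420400
P(Actuation path fails) [OR] = 1 − (1−0.07) × (1−0.32) = 0.367600
P(Perception stack unavailable) [AND] = 0.38 × 0.36 × 0.367600 = 0.050288
P(Planning chain fails) [AND] = 0.420400 × 0.16 × 0.050288 = 0.003383
P(Redundant channel inoperative) [AND] = 0.25 × 0.20 = 0.050000
P(Brake command fails) [OR] = 1 − (1−0.003383) × (1−0.050000) = 0.053214
P(Fallback branch 2 fails) [AND] = 0.11 × 0.19 × 0.17 = 0.003553
P(Actuation path 2 fails) [AND] = 0.13 × 0.003553 = 0.000462
P(Autonomous vehicle fails to stop) [OR] = 1 − (1−0.053214) × (1−0.000462) × (1−0.35) = 0.384873
Rounded to 4 decimal places: P(Autonomous vehicle fails to stop) ≈ 0.3849.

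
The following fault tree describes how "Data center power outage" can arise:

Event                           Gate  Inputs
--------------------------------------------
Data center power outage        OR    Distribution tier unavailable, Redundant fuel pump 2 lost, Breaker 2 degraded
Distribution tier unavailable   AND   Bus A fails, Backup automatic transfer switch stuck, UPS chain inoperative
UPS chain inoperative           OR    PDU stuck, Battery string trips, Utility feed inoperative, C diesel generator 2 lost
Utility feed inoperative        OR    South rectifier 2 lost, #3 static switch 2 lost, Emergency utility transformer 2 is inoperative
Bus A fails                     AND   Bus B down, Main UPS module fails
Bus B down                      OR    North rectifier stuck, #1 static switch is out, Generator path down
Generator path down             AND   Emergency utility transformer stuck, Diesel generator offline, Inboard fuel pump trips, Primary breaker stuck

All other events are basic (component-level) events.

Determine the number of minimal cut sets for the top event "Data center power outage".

Generator path down [AND]: one cut set from each child combined → 1 × 1 × 1 × 1 = 1 cut set(s).
Bus B down [OR]: union of children's cut sets → 3 cut set(s).
Bus A fails [AND]: one cut set from each child combined → 3 × 1 = 3 cut set(s).
Utility feed inoperative [OR]: union of children's cut sets → 3 cut set(s).
UPS chain inoperative [OR]: union of children's cut sets → 6 cut set(s).
Distribution tier unavailable [AND]: one cut set from each child combined → 3 × 1 × 6 = 18 cut set(s).
Data center power outage [OR]: union of children's cut sets → 20 cut set(s).

20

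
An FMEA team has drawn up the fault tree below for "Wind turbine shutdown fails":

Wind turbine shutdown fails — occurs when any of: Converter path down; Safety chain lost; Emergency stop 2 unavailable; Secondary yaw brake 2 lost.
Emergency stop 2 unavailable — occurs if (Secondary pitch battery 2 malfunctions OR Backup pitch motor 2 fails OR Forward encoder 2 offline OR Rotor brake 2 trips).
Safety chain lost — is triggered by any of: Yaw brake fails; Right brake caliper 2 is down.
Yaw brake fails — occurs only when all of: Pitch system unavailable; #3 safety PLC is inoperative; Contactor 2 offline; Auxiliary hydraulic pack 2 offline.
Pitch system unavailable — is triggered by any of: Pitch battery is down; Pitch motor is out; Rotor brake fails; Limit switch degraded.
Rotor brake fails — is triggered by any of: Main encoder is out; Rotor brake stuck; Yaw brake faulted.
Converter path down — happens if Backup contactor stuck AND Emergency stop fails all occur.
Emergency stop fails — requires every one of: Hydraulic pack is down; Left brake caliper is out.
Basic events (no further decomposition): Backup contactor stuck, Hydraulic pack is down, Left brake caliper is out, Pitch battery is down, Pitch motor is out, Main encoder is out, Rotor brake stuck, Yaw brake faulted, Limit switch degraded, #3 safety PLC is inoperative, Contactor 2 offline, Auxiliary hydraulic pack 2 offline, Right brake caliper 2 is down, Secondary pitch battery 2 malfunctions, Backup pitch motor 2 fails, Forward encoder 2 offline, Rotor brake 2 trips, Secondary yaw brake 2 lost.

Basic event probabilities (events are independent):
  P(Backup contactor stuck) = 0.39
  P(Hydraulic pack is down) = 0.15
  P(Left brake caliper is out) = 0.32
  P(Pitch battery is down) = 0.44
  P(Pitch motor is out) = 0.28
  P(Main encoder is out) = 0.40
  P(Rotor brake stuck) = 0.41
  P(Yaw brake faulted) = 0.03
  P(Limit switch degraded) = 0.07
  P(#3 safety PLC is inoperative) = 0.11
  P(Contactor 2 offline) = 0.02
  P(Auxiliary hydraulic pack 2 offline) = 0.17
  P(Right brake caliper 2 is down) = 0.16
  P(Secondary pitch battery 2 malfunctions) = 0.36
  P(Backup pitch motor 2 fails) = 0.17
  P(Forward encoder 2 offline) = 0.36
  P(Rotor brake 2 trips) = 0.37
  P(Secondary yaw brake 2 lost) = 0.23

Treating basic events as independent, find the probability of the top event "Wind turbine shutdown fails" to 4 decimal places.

P(Emergency stop fails) [AND] = 0.15 × 0.32 = 0.048000
P(Converter path down) [AND] = 0.39 × 0.048000 = 0.018720
P(Rotor brake fails) [OR] = 1 − (1−0.40) × (1−0.41) × (1−0.03) = 0.656620
P(Pitch system unavailable) [OR] = 1 − (1−0.44) × (1−0.28) × (1−0.656620) × (1−0.07) = 0.871241
P(Yaw brake fails) [AND] = 0.871241 × 0.11 × 0.02 × 0.17 = 0.000326
P(Safety chain lost) [OR] = 1 − (1−0.000326) × (1−0.16) = 0.160274
P(Emergency stop 2 unavailable) [OR] = 1 − (1−0.36) × (1−0.17) × (1−0.36) × (1−0.37) = 0.785820
P(Wind turbine shutdown fails) [OR] = 1 − (1−0.018720) × (1−0.160274) × (1−0.785820) × (1−0.23) = 0.864106
Rounded to 4 decimal places: P(Wind turbine shutdown fails) ≈ 0.8641.

0.8641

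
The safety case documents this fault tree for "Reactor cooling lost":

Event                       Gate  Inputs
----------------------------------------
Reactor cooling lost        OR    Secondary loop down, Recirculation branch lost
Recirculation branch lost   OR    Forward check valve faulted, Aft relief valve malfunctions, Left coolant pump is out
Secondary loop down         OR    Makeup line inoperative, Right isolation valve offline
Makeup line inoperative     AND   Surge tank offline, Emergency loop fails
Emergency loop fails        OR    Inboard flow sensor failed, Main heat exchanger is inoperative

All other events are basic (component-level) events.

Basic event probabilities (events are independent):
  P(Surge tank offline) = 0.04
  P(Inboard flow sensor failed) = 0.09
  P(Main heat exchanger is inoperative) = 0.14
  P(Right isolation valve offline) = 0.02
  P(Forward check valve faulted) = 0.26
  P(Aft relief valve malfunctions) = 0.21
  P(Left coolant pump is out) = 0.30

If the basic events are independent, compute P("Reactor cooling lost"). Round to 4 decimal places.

P(Emergency loop fails) [OR] = 1 − (1−0.09) × (1−0.14) = 0.217400
P(Makeup line inoperative) [AND] = 0.04 × 0.217400 = 0.008696
P(Secondary loop down) [OR] = 1 − (1−0.008696) × (1−0.02) = 0.028522
P(Recirculation branch lost) [OR] = 1 − (1−0.26) × (1−0.21) × (1−0.30) = 0.590780
P(Reactor cooling lost) [OR] = 1 − (1−0.028522) × (1−0.590780) = 0.602452
Rounded to 4 decimal places: P(Reactor cooling lost) ≈ 0.6025.

0.6025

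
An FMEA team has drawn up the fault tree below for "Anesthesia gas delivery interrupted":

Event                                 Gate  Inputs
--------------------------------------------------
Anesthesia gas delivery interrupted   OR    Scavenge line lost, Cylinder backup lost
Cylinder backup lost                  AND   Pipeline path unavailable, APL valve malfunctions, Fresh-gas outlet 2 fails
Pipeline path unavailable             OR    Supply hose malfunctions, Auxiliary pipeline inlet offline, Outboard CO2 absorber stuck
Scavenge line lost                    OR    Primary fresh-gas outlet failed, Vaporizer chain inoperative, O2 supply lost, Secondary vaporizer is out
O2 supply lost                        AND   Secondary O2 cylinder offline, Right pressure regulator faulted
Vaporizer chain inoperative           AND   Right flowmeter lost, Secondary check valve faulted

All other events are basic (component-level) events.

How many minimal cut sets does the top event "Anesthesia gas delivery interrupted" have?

7

Vaporizer chain inoperative [AND]: one cut set from each child combined → 1 × 1 = 1 cut set(s).
O2 supply lost [AND]: one cut set from each child combined → 1 × 1 = 1 cut set(s).
Scavenge line lost [OR]: union of children's cut sets → 4 cut set(s).
Pipeline path unavailable [OR]: union of children's cut sets → 3 cut set(s).
Cylinder backup lost [AND]: one cut set from each child combined → 3 × 1 × 1 = 3 cut set(s).
Anesthesia gas delivery interrupted [OR]: union of children's cut sets → 7 cut set(s).
Minimal cut sets: {Primary fresh-gas outlet failed}; {Right flowmeter lost, Secondary check valve faulted}; {Right pressure regulator faulted, Secondary O2 cylinder offline}; {Secondary vaporizer is out}; {APL valve malfunctions, Fresh-gas outlet 2 fails, Supply hose malfunctions}; {APL valve malfunctions, Auxiliary pipeline inlet offline, Fresh-gas outlet 2 fails}; {APL valve malfunctions, Fresh-gas outlet 2 fails, Outboard CO2 absorber stuck}.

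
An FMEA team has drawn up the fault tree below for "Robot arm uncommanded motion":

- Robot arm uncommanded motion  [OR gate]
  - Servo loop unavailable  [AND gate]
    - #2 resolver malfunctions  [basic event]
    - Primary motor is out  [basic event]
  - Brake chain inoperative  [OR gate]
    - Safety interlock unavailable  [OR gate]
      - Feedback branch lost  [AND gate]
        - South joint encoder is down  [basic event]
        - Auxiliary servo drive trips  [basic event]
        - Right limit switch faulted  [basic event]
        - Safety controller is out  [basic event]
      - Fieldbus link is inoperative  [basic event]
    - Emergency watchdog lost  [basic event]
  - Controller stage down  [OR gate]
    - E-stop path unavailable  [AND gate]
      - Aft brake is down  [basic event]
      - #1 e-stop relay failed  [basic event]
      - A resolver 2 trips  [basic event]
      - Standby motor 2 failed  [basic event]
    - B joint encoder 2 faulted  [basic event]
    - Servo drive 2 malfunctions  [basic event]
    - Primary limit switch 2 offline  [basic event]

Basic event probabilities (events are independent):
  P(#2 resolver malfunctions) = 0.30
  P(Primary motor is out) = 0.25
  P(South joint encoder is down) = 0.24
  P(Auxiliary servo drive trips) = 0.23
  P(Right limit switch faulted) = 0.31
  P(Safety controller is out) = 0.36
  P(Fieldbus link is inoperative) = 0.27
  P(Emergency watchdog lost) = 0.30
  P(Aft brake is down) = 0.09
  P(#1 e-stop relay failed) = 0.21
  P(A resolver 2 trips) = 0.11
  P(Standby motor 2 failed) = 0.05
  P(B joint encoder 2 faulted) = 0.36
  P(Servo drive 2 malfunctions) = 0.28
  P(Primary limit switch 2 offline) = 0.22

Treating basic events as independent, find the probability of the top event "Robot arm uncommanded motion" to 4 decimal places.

P(Servo loop unavailable) [AND] = 0.30 × 0.25 = 0.075000
P(Feedback branch lost) [AND] = 0.24 × 0.23 × 0.31 × 0.36 = 0.006160
P(Safety interlock unavailable) [OR] = 1 − (1−0.006160) × (1−0.27) = 0.274497
P(Brake chain inoperative) [OR] = 1 − (1−0.274497) × (1−0.30) = 0.492148
P(E-stop path unavailable) [AND] = 0.09 × 0.21 × 0.11 × 0.05 = 0.000104
P(Controller stage down) [OR] = 1 − (1−0.000104) × (1−0.36) × (1−0.28) × (1−0.22) = 0.640613
P(Robot arm uncommanded motion) [OR] = 1 − (1−0.075000) × (1−0.492148) × (1−0.640613) = 0.831173
Rounded to 4 decimal places: P(Robot arm uncommanded motion) ≈ 0.8312.

0.8312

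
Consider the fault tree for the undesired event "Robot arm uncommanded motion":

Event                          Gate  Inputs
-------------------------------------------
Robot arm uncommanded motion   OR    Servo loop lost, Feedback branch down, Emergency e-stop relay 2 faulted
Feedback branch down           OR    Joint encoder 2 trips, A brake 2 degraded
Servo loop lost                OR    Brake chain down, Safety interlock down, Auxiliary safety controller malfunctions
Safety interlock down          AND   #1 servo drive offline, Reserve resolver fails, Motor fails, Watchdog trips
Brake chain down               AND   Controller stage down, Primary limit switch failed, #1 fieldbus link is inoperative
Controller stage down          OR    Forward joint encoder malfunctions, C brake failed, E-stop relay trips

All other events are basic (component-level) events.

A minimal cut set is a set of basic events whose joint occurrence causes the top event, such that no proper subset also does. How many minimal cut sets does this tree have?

Controller stage down [OR]: union of children's cut sets → 3 cut set(s).
Brake chain down [AND]: one cut set from each child combined → 3 × 1 × 1 = 3 cut set(s).
Safety interlock down [AND]: one cut set from each child combined → 1 × 1 × 1 × 1 = 1 cut set(s).
Servo loop lost [OR]: union of children's cut sets → 5 cut set(s).
Feedback branch down [OR]: union of children's cut sets → 2 cut set(s).
Robot arm uncommanded motion [OR]: union of children's cut sets → 8 cut set(s).
Minimal cut sets: {#1 fieldbus link is inoperative, Forward joint encoder malfunctions, Primary limit switch failed}; {#1 fieldbus link is inoperative, C brake failed, Primary limit switch failed}; {#1 fieldbus link is inoperative, E-stop relay trips, Primary limit switch failed}; {#1 servo drive offline, Motor fails, Reserve resolver fails, Watchdog trips}; {Auxiliary safety controller malfunctions}; {Joint encoder 2 trips}; {A brake 2 degraded}; {Emergency e-stop relay 2 faulted}.

8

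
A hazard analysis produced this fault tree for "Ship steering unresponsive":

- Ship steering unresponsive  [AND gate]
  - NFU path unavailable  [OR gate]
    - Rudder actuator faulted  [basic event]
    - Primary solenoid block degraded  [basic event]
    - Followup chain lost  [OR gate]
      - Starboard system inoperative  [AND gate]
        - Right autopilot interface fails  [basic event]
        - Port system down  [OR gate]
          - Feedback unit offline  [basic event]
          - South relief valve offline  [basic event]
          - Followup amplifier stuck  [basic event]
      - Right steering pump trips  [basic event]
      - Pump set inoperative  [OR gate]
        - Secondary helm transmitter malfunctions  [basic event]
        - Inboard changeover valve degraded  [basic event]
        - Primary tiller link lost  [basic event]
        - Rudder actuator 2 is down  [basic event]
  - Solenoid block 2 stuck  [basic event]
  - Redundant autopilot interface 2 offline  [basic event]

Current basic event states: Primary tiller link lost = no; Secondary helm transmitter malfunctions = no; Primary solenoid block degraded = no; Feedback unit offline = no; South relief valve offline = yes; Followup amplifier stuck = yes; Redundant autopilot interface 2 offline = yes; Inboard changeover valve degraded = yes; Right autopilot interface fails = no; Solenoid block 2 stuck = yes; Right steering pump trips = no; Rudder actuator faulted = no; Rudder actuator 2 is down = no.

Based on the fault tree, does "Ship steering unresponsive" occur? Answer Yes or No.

Yes

Port system down [OR]: Feedback unit offline=not, South relief valve offline=occurs, Followup amplifier stuck=occurs → at least one input occurs → occurs.
Starboard system inoperative [AND]: Right autopilot interface fails=not, Port system down=occurs → not all inputs occur → does not occur.
Pump set inoperative [OR]: Secondary helm transmitter malfunctions=not, Inboard changeover valve degraded=occurs, Primary tiller link lost=not, Rudder actuator 2 is down=not → at least one input occurs → occurs.
Followup chain lost [OR]: Starboard system inoperative=not, Right steering pump trips=not, Pump set inoperative=occurs → at least one input occurs → occurs.
NFU path unavailable [OR]: Rudder actuator faulted=not, Primary solenoid block degraded=not, Followup chain lost=occurs → at least one input occurs → occurs.
Ship steering unresponsive [AND]: NFU path unavailable=occurs, Solenoid block 2 stuck=occurs, Redundant autopilot interface 2 offline=occurs → all inputs occur → occurs.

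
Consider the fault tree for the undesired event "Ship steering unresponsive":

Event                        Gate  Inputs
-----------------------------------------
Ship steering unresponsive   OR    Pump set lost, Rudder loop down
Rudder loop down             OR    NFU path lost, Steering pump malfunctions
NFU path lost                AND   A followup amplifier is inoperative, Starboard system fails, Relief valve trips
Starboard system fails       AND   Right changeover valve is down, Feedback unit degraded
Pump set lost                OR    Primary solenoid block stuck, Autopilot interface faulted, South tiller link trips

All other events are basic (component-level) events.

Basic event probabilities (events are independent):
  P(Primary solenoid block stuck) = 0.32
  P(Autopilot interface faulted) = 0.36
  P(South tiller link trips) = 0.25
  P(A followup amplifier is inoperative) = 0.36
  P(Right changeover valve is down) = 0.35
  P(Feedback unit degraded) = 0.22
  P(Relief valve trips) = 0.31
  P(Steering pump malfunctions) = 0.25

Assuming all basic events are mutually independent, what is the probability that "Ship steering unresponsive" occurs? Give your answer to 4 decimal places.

P(Pump set lost) [OR] = 1 − (1−0.32) × (1−0.36) × (1−0.25) = 0.673600
P(Starboard system fails) [AND] = 0.35 × 0.22 = 0.077000
P(NFU path lost) [AND] = 0.36 × 0.077000 × 0.31 = 0.008593
P(Rudder loop down) [OR] = 1 − (1−0.008593) × (1−0.25) = 0.256445
P(Ship steering unresponsive) [OR] = 1 − (1−0.673600) × (1−0.256445) = 0.757304
Rounded to 4 decimal places: P(Ship steering unresponsive) ≈ 0.7573.

0.7573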